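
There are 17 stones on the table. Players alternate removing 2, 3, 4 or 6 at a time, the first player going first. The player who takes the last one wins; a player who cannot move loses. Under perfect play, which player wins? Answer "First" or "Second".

Second

Mark each pile size as W (mover wins) or L (mover loses):
i:   0  1  2  3  4  5  6  7  8  9 10 11 12 13 14 15 16 17
     L  L  W  W  W  W  W  W  L  L  W  W  W  W  W  W  L  L
Position 17 is L, so the second player wins.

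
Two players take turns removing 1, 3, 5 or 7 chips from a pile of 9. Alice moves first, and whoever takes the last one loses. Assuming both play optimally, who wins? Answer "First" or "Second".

W/L table (W = player to move can force a win):
i:   0  1  2  3  4  5  6  7  8  9
     W  L  W  L  W  L  W  L  W  L
Position 9 is L, so the second player wins.

Second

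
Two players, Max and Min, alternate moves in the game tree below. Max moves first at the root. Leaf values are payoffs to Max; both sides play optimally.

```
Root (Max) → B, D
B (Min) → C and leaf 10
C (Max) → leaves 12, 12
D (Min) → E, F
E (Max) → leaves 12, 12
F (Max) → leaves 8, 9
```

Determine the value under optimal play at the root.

C (Max): max(12, 12) = 12
B (Min): min(12, 10) = 10
E (Max): max(12, 12) = 12
F (Max): max(8, 9) = 9
D (Min): min(12, 9) = 9
Root (Max): max(10, 9) = 10

10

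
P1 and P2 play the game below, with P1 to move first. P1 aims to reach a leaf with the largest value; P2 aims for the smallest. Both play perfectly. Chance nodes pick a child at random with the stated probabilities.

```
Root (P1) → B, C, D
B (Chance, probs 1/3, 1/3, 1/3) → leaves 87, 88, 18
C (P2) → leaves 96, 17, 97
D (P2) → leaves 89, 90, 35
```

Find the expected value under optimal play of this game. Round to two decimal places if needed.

64.33

B (Chance): 1/3·87 + 1/3·88 + 1/3·18 = 64.33
C (P2): min(96, 17, 97) = 17
D (P2): min(89, 90, 35) = 35
Root (P1): max(64.33, 17, 35) = 64.33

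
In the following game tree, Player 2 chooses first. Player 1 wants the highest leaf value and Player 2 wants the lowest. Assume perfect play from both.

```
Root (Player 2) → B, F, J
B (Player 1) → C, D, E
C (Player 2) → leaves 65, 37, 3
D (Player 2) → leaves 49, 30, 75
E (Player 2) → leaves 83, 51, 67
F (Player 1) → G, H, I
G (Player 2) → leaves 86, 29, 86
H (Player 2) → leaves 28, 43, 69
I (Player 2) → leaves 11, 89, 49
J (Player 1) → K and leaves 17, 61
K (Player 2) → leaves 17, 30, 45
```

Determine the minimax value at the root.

C (Player 2): min(65, 37, 3) = 3
D (Player 2): min(49, 30, 75) = 30
E (Player 2): min(83, 51, 67) = 51
B (Player 1): max(3, 30, 51) = 51
G (Player 2): min(86, 29, 86) = 29
H (Player 2): min(28, 43, 69) = 28
I (Player 2): min(11, 89, 49) = 11
F (Player 1): max(29, 28, 11) = 29
K (Player 2): min(17, 30, 45) = 17
J (Player 1): max(17, 17, 61) = 61
Root (Player 2): min(51, 29, 61) = 29

29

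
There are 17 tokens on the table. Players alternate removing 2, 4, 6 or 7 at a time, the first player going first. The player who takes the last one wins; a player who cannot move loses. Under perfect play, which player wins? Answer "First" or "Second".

First

Positions where the player to move wins (W) vs loses (L):
i:   0  1  2  3  4  5  6  7  8  9 10 11 12 13 14 15 16 17
     L  L  W  W  W  W  W  W  W  L  L  W  W  W  W  W  W  W
Position 17 is W, so the first player wins.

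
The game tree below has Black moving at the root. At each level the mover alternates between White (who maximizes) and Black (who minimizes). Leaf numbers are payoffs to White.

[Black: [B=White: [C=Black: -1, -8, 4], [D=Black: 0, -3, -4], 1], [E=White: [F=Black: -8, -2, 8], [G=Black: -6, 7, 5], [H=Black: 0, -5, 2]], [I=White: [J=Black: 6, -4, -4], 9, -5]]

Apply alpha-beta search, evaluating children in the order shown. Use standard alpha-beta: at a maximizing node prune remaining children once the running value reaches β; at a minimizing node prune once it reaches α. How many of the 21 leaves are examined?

C [α=-∞,β=+∞]: v=-8
D [α=-8,β=+∞]: v=-4
B [α=-∞,β=+∞]: v=1
F [α=-∞,β=1]: v=-8
G [α=-8,β=1]: v=-6
H [α=-6,β=1]: v=-5
E [α=-∞,β=1]: v=-5
J [α=-∞,β=-5]: v=-4
I [α=-∞,β=-5]: v=-4 after child 1 ≥ β → β-cutoff, skip 2
Root [α=-∞,β=+∞]: v=-5
Leaves evaluated: 19 of 21.

19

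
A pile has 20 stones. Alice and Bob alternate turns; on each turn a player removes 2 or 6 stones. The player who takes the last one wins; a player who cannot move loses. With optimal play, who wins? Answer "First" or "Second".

Second

i:   0  1  2  3  4  5  6  7  8  9 10 11 12 13 14 15 16 17 18 19 20
     L  L  W  W  L  L  W  W  L  L  W  W  L  L  W  W  L  L  W  W  L
Position 20 is L, so the second player wins.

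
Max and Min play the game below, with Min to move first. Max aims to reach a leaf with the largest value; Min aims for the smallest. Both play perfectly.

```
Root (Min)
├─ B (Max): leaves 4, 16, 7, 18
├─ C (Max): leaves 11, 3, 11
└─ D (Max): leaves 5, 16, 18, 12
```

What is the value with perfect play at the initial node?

11

B (Max): max(4, 16, 7, 18) = 18
C (Max): max(11, 3, 11) = 11
D (Max): max(5, 16, 18, 12) = 18
Root (Min): min(18, 11, 18) = 11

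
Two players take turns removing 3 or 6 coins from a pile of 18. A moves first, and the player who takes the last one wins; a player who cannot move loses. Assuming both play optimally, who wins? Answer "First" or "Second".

Compute winning (W) and losing (L) positions by backward induction:
i:   0  1  2  3  4  5  6  7  8  9 10 11 12 13 14 15 16 17 18
     L  L  L  W  W  W  W  W  W  L  L  L  W  W  W  W  W  W  L
Position 18 is L, so the second player wins.

Second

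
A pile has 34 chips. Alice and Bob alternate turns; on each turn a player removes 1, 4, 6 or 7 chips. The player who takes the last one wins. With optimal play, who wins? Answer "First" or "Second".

W/L table (W = player to move can force a win):
i:   0  1  2  3  4  5  6  7  8  9 10 11 12 13 14 15 16 17 18 19 20 21 22 23 24 25 26 27 28 29 30 31 32 33 34
     L  W  L  W  W  L  W  W  W  W  L  W  W  L  W  L  W  W  L  W  W  W  W  L  W  W  L  W  L  W  W  L  W  W  W
Position 34 is W, so the first player wins.

First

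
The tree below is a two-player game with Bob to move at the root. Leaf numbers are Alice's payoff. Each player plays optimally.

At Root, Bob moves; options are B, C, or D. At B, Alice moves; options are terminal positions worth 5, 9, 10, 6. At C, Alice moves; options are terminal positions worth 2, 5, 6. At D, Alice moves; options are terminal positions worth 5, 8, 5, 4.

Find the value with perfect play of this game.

B (Alice): max(5, 9, 10, 6) = 10
C (Alice): max(2, 5, 6) = 6
D (Alice): max(5, 8, 5, 4) = 8
Root (Bob): min(10, 6, 8) = 6

6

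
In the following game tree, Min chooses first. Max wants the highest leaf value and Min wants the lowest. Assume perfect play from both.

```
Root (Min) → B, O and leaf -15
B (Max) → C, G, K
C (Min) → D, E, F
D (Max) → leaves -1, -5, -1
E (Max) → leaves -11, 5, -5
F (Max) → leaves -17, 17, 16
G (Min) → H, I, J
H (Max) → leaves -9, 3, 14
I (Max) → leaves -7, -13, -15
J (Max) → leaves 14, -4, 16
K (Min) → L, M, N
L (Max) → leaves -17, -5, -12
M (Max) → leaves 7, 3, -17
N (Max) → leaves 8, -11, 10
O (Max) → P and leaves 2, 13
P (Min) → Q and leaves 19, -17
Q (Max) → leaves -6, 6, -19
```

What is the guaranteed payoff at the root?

D (Max): max(-1, -5, -1) = -1
E (Max): max(-11, 5, -5) = 5
F (Max): max(-17, 17, 16) = 17
C (Min): min(-1, 5, 17) = -1
H (Max): max(-9, 3, 14) = 14
I (Max): max(-7, -13, -15) = -7
J (Max): max(14, -4, 16) = 16
G (Min): min(14, -7, 16) = -7
L (Max): max(-17, -5, -12) = -5
M (Max): max(7, 3, -17) = 7
N (Max): max(8, -11, 10) = 10
K (Min): min(-5, 7, 10) = -5
B (Max): max(-1, -7, -5) = -1
Q (Max): max(-6, 6, -19) = 6
P (Min): min(6, 19, -17) = -17
O (Max): max(-17, 2, 13) = 13
Root (Min): min(-1, 13, -15) = -15

-15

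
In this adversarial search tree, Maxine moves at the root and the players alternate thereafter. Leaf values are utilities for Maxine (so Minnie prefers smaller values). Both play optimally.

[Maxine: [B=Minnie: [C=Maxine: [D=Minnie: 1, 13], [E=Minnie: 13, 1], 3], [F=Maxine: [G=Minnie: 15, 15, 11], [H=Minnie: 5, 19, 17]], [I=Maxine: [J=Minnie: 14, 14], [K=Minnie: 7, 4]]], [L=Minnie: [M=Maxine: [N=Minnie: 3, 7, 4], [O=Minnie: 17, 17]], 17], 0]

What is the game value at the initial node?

17

D (Minnie): min(1, 13) = 1
E (Minnie): min(13, 1) = 1
C (Maxine): max(1, 1, 3) = 3
G (Minnie): min(15, 15, 11) = 11
H (Minnie): min(5, 19, 17) = 5
F (Maxine): max(11, 5) = 11
J (Minnie): min(14, 14) = 14
K (Minnie): min(7, 4) = 4
I (Maxine): max(14, 4) = 14
B (Minnie): min(3, 11, 14) = 3
N (Minnie): min(3, 7, 4) = 3
O (Minnie): min(17, 17) = 17
M (Maxine): max(3, 17) = 17
L (Minnie): min(17, 17) = 17
Root (Maxine): max(3, 17, 0) = 17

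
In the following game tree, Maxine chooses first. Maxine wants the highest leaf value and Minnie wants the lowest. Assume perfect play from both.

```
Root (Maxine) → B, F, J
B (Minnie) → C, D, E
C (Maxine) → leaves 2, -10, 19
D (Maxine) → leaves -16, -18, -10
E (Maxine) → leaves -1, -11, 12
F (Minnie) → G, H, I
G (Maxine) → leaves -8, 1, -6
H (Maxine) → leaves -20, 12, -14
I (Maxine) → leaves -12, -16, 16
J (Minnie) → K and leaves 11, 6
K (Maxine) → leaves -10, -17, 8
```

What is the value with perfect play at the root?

6

C (Maxine): max(2, -10, 19) = 19
D (Maxine): max(-16, -18, -10) = -10
E (Maxine): max(-1, -11, 12) = 12
B (Minnie): min(19, -10, 12) = -10
G (Maxine): max(-8, 1, -6) = 1
H (Maxine): max(-20, 12, -14) = 12
I (Maxine): max(-12, -16, 16) = 16
F (Minnie): min(1, 12, 16) = 1
K (Maxine): max(-10, -17, 8) = 8
J (Minnie): min(8, 11, 6) = 6
Root (Maxine): max(-10, 1, 6) = 6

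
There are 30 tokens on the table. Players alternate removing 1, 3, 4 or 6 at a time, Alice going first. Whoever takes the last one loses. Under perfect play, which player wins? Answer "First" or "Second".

i:   0  1  2  3  4  5  6  7  8  9 10 11 12 13 14 15 16 17 18 19 20 21 22 23 24 25 26 27 28 29 30
     W  L  W  L  W  W  W  W  L  W  L  W  W  W  W  L  W  L  W  W  W  W  L  W  L  W  W  W  W  L  W
Position 30 is W, so the first player wins.

First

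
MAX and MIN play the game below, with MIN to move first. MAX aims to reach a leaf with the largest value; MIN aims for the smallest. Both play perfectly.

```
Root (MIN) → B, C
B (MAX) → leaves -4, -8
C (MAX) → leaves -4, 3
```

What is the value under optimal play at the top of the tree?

-4

B (MAX): max(-4, -8) = -4
C (MAX): max(-4, 3) = 3
Root (MIN): min(-4, 3) = -4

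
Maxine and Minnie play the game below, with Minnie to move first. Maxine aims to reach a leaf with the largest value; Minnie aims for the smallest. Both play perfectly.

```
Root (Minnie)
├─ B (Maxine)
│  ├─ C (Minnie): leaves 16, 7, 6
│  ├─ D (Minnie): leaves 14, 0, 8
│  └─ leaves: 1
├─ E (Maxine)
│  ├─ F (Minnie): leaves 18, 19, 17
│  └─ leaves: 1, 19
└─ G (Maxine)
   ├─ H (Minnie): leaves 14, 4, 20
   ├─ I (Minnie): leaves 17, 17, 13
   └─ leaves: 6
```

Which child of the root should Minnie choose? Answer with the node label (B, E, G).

B

C (Minnie): min(16, 7, 6) = 6
D (Minnie): min(14, 0, 8) = 0
B (Maxine): max(6, 0, 1) = 6
F (Minnie): min(18, 19, 17) = 17
E (Maxine): max(17, 1, 19) = 19
H (Minnie): min(14, 4, 20) = 4
I (Minnie): min(17, 17, 13) = 13
G (Maxine): max(4, 13, 6) = 13
Root (Minnie): min(6, 19, 13) = 6
Minnie picks the child with the lowest value: B (value 6).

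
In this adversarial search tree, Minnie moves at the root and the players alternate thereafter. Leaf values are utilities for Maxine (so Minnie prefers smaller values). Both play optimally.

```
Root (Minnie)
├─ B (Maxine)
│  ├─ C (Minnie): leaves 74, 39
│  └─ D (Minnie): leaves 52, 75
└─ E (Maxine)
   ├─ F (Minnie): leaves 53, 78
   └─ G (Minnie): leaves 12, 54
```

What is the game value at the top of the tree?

52

C (Minnie): min(74, 39) = 39
D (Minnie): min(52, 75) = 52
B (Maxine): max(39, 52) = 52
F (Minnie): min(53, 78) = 53
G (Minnie): min(12, 54) = 12
E (Maxine): max(53, 12) = 53
Root (Minnie): min(52, 53) = 52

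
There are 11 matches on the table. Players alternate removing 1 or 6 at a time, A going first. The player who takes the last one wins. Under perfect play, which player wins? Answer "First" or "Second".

Mark each pile size as W (mover wins) or L (mover loses):
i:   0  1  2  3  4  5  6  7  8  9 10 11
     L  W  L  W  L  W  W  L  W  L  W  L
Position 11 is L, so the second player wins.

Second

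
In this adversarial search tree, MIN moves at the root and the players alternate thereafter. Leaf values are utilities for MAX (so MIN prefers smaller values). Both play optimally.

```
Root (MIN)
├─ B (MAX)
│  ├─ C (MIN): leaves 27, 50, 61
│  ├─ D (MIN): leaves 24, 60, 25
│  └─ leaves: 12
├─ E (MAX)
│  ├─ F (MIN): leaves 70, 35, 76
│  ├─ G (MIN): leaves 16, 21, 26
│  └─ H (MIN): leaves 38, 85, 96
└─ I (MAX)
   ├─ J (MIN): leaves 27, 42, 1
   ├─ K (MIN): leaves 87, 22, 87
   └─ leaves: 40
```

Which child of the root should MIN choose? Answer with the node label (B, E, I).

C (MIN): min(27, 50, 61) = 27
D (MIN): min(24, 60, 25) = 24
B (MAX): max(27, 24, 12) = 27
F (MIN): min(70, 35, 76) = 35
G (MIN): min(16, 21, 26) = 16
H (MIN): min(38, 85, 96) = 38
E (MAX): max(35, 16, 38) = 38
J (MIN): min(27, 42, 1) = 1
K (MIN): min(87, 22, 87) = 22
I (MAX): max(1, 22, 40) = 40
Root (MIN): min(27, 38, 40) = 27
MIN picks the child with the lowest value: B (value 27).

B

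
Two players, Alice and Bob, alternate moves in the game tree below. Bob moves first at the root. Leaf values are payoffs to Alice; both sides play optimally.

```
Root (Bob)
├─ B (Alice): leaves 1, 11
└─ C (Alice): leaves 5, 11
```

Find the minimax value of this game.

B (Alice): max(1, 11) = 11
C (Alice): max(5, 11) = 11
Root (Bob): min(11, 11) = 11

11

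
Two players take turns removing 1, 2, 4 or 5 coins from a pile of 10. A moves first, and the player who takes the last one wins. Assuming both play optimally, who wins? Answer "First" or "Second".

First

Positions where the player to move wins (W) vs loses (L):
i:   0  1  2  3  4  5  6  7  8  9 10
     L  W  W  L  W  W  L  W  W  L  W
Position 10 is W, so the first player wins.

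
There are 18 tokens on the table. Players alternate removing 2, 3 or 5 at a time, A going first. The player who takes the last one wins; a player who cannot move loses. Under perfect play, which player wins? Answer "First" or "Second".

First

Mark each pile size as W (mover wins) or L (mover loses):
i:   0  1  2  3  4  5  6  7  8  9 10 11 12 13 14 15 16 17 18
     L  L  W  W  W  W  W  L  L  W  W  W  W  W  L  L  W  W  W
Position 18 is W, so the first player wins.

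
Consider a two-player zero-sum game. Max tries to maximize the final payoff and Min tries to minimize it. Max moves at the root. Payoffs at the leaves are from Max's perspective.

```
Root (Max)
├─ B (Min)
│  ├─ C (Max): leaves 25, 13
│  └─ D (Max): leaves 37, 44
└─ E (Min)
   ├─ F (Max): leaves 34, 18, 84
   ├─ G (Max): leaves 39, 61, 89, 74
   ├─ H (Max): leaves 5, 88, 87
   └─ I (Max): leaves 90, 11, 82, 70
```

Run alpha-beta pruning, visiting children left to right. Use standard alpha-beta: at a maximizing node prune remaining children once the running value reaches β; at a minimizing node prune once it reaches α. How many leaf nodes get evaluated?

12

C [α=-∞,β=+∞]: v=25
D [α=-∞,β=25]: v=37 after child 1 ≥ β → β-cutoff, skip 1
B [α=-∞,β=+∞]: v=25
F [α=25,β=+∞]: v=84
G [α=25,β=84]: v=89 after child 3 ≥ β → β-cutoff, skip 1
H [α=25,β=84]: v=88 after child 2 ≥ β → β-cutoff, skip 1
I [α=25,β=84]: v=90 after child 1 ≥ β → β-cutoff, skip 3
E [α=25,β=+∞]: v=84
Root [α=-∞,β=+∞]: v=84
Leaves evaluated: 12 of 18.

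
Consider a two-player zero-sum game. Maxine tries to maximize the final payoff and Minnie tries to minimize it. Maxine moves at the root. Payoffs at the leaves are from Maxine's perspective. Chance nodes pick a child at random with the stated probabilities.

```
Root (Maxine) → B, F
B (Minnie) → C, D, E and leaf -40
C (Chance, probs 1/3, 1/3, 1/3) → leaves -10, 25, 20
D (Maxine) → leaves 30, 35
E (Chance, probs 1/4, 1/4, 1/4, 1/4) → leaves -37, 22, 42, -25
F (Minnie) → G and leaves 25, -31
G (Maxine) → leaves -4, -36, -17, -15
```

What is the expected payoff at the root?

-31

C (Chance): 1/3·-10 + 1/3·25 + 1/3·20 = 11.67
D (Maxine): max(30, 35) = 35
E (Chance): 1/4·-37 + 1/4·22 + 1/4·42 + 1/4·-25 = 0.5
B (Minnie): min(11.67, 35, 0.5, -40) = -40
G (Maxine): max(-4, -36, -17, -15) = -4
F (Minnie): min(-4, 25, -31) = -31
Root (Maxine): max(-40, -31) = -31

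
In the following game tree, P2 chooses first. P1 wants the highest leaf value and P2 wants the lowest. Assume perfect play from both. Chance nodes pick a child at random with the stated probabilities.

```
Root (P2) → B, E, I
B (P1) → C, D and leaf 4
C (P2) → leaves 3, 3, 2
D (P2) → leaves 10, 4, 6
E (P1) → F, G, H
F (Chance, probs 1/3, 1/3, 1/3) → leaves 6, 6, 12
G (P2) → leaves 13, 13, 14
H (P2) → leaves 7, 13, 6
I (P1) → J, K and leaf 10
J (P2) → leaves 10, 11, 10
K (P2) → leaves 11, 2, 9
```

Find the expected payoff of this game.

4

C (P2): min(3, 3, 2) = 2
D (P2): min(10, 4, 6) = 4
B (P1): max(2, 4, 4) = 4
F (Chance): 1/3·6 + 1/3·6 + 1/3·12 = 8
G (P2): min(13, 13, 14) = 13
H (P2): min(7, 13, 6) = 6
E (P1): max(8, 13, 6) = 13
J (P2): min(10, 11, 10) = 10
K (P2): min(11, 2, 9) = 2
I (P1): max(10, 2, 10) = 10
Root (P2): min(4, 13, 10) = 4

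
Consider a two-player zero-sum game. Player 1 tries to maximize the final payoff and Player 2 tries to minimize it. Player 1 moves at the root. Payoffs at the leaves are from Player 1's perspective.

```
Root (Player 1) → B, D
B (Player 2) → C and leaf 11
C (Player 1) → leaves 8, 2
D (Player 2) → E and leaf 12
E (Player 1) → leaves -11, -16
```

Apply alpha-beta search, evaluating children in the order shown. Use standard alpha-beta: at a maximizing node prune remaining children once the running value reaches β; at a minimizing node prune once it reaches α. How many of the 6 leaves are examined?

5

C [α=-∞,β=+∞]: v=8
B [α=-∞,β=+∞]: v=8
E [α=8,β=+∞]: v=-11
D [α=8,β=+∞]: v=-11 after child 1 ≤ α → α-cutoff, skip 1
Root [α=-∞,β=+∞]: v=8
Leaves evaluated: 5 of 6.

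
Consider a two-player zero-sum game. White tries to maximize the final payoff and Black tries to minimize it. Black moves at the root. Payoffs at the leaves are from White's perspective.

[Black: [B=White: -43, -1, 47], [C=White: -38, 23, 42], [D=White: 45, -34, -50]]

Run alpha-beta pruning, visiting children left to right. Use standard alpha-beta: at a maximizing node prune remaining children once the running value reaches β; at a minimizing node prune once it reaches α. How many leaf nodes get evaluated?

7

B [α=-∞,β=+∞]: v=47
C [α=-∞,β=47]: v=42
D [α=-∞,β=42]: v=45 after child 1 ≥ β → β-cutoff, skip 2
Root [α=-∞,β=+∞]: v=42
Leaves evaluated: 7 of 9.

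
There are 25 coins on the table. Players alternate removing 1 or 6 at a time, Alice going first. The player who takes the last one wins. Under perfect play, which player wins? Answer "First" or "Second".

Second

Compute winning (W) and losing (L) positions by backward induction:
i:   0  1  2  3  4  5  6  7  8  9 10 11 12 13 14 15 16 17 18 19 20 21 22 23 24 25
     L  W  L  W  L  W  W  L  W  L  W  L  W  W  L  W  L  W  L  W  W  L  W  L  W  L
Position 25 is L, so the second player wins.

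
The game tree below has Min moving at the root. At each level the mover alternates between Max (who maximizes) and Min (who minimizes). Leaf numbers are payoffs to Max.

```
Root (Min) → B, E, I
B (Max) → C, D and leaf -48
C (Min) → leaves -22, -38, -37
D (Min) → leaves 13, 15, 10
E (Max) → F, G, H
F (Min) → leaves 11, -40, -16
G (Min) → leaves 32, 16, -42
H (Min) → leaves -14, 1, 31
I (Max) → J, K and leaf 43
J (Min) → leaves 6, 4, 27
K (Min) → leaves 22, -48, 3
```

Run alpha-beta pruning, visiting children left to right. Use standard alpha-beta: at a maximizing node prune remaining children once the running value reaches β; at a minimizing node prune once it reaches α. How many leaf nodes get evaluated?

C [α=-∞,β=+∞]: v=-38
D [α=-38,β=+∞]: v=10
B [α=-∞,β=+∞]: v=10
F [α=-∞,β=10]: v=-40
G [α=-40,β=10]: v=-42
H [α=-40,β=10]: v=-14
E [α=-∞,β=10]: v=-14
J [α=-∞,β=-14]: v=4
I [α=-∞,β=-14]: v=4 after child 1 ≥ β → β-cutoff, skip 2
Root [α=-∞,β=+∞]: v=-14
Leaves evaluated: 19 of 23.

19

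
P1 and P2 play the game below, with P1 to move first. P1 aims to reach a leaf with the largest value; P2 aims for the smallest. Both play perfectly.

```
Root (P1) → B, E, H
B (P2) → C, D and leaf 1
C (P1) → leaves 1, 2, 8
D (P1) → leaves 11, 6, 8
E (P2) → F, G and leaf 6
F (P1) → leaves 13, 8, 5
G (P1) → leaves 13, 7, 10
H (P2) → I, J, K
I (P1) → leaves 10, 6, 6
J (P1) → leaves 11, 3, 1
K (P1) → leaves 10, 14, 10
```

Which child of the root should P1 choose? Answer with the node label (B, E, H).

C (P1): max(1, 2, 8) = 8
D (P1): max(11, 6, 8) = 11
B (P2): min(8, 11, 1) = 1
F (P1): max(13, 8, 5) = 13
G (P1): max(13, 7, 10) = 13
E (P2): min(13, 13, 6) = 6
I (P1): max(10, 6, 6) = 10
J (P1): max(11, 3, 1) = 11
K (P1): max(10, 14, 10) = 14
H (P2): min(10, 11, 14) = 10
Root (P1): max(1, 6, 10) = 10
P1 picks the child with the highest value: H (value 10).

H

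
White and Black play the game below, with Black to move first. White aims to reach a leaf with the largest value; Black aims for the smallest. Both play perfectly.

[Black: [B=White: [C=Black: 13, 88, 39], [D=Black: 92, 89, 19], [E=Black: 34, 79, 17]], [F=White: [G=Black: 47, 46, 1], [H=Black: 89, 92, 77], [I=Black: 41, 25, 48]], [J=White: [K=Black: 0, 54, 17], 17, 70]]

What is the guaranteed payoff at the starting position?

19

C (Black): min(13, 88, 39) = 13
D (Black): min(92, 89, 19) = 19
E (Black): min(34, 79, 17) = 17
B (White): max(13, 19, 17) = 19
G (Black): min(47, 46, 1) = 1
H (Black): min(89, 92, 77) = 77
I (Black): min(41, 25, 48) = 25
F (White): max(1, 77, 25) = 77
K (Black): min(0, 54, 17) = 0
J (White): max(0, 17, 70) = 70
Root (Black): min(19, 77, 70) = 19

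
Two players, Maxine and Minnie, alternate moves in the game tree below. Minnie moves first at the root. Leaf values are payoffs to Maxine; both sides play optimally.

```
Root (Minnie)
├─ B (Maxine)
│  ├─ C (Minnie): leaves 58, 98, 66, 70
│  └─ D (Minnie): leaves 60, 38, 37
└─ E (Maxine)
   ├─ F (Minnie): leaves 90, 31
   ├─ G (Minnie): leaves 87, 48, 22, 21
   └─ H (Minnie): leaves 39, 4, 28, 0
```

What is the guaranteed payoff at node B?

58

C: min(58, 98, 66, 70) = 58
D: min(60, 38, 37) = 37
B: max(58, 37) = 58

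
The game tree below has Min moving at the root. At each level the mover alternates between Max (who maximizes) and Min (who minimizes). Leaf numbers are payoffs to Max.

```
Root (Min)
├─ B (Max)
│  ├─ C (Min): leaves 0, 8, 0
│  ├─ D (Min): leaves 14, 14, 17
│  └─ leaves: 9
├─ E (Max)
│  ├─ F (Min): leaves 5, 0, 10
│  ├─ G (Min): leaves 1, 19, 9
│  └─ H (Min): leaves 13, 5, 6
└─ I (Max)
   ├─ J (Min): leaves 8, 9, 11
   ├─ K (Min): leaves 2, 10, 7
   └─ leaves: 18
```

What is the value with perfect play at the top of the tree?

5

C (Min): min(0, 8, 0) = 0
D (Min): min(14, 14, 17) = 14
B (Max): max(0, 14, 9) = 14
F (Min): min(5, 0, 10) = 0
G (Min): min(1, 19, 9) = 1
H (Min): min(13, 5, 6) = 5
E (Max): max(0, 1, 5) = 5
J (Min): min(8, 9, 11) = 8
K (Min): min(2, 10, 7) = 2
I (Max): max(8, 2, 18) = 18
Root (Min): min(14, 5, 18) = 5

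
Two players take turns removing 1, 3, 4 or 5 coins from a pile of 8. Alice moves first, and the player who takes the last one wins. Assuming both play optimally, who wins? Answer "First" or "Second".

Second

Compute winning (W) and losing (L) positions by backward induction:
i:   0  1  2  3  4  5  6  7  8
     L  W  L  W  W  W  W  W  L
Position 8 is L, so the second player wins.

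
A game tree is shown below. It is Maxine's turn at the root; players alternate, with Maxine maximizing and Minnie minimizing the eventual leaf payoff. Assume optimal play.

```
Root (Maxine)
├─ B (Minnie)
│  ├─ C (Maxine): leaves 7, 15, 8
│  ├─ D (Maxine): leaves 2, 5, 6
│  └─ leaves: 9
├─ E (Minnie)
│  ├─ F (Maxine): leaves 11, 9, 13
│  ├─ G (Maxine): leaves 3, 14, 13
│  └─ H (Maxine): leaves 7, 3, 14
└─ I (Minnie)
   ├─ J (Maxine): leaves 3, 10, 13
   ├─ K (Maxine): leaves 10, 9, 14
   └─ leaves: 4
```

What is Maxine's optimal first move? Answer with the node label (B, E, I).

E

C (Maxine): max(7, 15, 8) = 15
D (Maxine): max(2, 5, 6) = 6
B (Minnie): min(15, 6, 9) = 6
F (Maxine): max(11, 9, 13) = 13
G (Maxine): max(3, 14, 13) = 14
H (Maxine): max(7, 3, 14) = 14
E (Minnie): min(13, 14, 14) = 13
J (Maxine): max(3, 10, 13) = 13
K (Maxine): max(10, 9, 14) = 14
I (Minnie): min(13, 14, 4) = 4
Root (Maxine): max(6, 13, 4) = 13
Maxine picks the child with the highest value: E (value 13).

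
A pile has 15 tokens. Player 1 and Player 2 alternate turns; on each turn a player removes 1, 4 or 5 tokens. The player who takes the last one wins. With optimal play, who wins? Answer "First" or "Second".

i:   0  1  2  3  4  5  6  7  8  9 10 11 12 13 14 15
     L  W  L  W  W  W  W  W  L  W  L  W  W  W  W  W
Position 15 is W, so the first player wins.

First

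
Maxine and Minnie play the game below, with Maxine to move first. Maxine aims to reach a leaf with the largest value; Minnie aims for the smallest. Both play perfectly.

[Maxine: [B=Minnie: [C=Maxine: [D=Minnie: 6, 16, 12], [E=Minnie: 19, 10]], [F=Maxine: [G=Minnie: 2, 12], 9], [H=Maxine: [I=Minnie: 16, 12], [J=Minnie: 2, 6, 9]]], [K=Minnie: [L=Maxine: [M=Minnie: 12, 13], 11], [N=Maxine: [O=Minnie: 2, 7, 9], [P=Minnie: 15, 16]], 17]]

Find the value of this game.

D (Minnie): min(6, 16, 12) = 6
E (Minnie): min(19, 10) = 10
C (Maxine): max(6, 10) = 10
G (Minnie): min(2, 12) = 2
F (Maxine): max(2, 9) = 9
I (Minnie): min(16, 12) = 12
J (Minnie): min(2, 6, 9) = 2
H (Maxine): max(12, 2) = 12
B (Minnie): min(10, 9, 12) = 9
M (Minnie): min(12, 13) = 12
L (Maxine): max(12, 11) = 12
O (Minnie): min(2, 7, 9) = 2
P (Minnie): min(15, 16) = 15
N (Maxine): max(2, 15) = 15
K (Minnie): min(12, 15, 17) = 12
Root (Maxine): max(9, 12) = 12

12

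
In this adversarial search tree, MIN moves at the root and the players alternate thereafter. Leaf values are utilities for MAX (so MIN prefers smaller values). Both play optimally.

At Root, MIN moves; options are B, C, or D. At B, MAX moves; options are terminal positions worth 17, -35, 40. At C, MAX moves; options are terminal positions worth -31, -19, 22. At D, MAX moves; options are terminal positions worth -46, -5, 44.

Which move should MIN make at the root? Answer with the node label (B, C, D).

B (MAX): max(17, -35, 40) = 40
C (MAX): max(-31, -19, 22) = 22
D (MAX): max(-46, -5, 44) = 44
Root (MIN): min(40, 22, 44) = 22
MIN picks the child with the lowest value: C (value 22).

C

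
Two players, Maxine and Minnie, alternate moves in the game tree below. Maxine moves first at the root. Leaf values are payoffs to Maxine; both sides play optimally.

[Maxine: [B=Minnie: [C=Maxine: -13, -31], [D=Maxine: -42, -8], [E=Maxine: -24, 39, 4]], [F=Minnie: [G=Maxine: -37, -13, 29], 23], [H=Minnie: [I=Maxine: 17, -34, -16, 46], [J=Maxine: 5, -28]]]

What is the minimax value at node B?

-13

C: max(-13, -31) = -13
D: max(-42, -8) = -8
E: max(-24, 39, 4) = 39
B: min(-13, -8, 39) = -13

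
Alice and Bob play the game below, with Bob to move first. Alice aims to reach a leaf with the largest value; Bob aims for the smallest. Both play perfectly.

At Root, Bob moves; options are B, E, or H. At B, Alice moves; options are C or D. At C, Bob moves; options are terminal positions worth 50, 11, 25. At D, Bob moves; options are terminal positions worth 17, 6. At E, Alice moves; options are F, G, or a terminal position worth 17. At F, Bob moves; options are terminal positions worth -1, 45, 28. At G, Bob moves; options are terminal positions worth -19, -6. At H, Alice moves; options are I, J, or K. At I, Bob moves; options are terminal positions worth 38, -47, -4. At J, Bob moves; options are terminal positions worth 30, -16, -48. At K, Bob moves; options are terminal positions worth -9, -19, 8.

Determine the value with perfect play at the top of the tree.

C (Bob): min(50, 11, 25) = 11
D (Bob): min(17, 6) = 6
B (Alice): max(11, 6) = 11
F (Bob): min(-1, 45, 28) = -1
G (Bob): min(-19, -6) = -19
E (Alice): max(-1, -19, 17) = 17
I (Bob): min(38, -47, -4) = -47
J (Bob): min(30, -16, -48) = -48
K (Bob): min(-9, -19, 8) = -19
H (Alice): max(-47, -48, -19) = -19
Root (Bob): min(11, 17, -19) = -19

-19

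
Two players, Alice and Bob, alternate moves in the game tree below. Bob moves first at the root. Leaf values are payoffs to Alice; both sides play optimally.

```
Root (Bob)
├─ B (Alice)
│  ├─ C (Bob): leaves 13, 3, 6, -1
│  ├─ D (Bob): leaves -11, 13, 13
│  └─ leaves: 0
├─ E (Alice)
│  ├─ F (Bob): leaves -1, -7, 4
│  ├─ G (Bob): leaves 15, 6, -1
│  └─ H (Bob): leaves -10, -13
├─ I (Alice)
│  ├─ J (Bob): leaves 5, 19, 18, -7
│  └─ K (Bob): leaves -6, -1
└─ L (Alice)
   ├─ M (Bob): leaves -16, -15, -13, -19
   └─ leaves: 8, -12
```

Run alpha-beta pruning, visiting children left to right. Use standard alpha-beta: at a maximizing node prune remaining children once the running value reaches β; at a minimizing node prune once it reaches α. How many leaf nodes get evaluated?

24

C [α=-∞,β=+∞]: v=-1
D [α=-1,β=+∞]: v=-11 after child 1 ≤ α → α-cutoff, skip 2
B [α=-∞,β=+∞]: v=0
F [α=-∞,β=0]: v=-7
G [α=-7,β=0]: v=-1
H [α=-1,β=0]: v=-10 after child 1 ≤ α → α-cutoff, skip 1
E [α=-∞,β=0]: v=-1
J [α=-∞,β=-1]: v=-7
K [α=-7,β=-1]: v=-6
I [α=-∞,β=-1]: v=-6
M [α=-∞,β=-6]: v=-19
L [α=-∞,β=-6]: v=8 after child 2 ≥ β → β-cutoff, skip 1
Root [α=-∞,β=+∞]: v=-6
Leaves evaluated: 24 of 28.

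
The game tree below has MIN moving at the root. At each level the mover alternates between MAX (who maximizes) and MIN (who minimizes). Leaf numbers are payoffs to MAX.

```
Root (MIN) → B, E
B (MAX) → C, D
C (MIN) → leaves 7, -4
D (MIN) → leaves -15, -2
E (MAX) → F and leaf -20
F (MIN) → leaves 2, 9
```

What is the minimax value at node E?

F: min(2, 9) = 2
E: max(2, -20) = 2

2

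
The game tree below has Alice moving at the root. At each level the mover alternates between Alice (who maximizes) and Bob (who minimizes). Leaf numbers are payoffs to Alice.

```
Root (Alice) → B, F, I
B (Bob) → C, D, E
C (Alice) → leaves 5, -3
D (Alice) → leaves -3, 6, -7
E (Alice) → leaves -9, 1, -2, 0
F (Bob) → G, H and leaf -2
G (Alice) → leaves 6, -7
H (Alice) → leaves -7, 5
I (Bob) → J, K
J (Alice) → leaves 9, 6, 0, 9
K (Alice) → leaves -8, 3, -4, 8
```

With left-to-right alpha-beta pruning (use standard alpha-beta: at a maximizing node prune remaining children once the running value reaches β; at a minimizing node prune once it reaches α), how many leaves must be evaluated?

C [α=-∞,β=+∞]: v=5
D [α=-∞,β=5]: v=6 after child 2 ≥ β → β-cutoff, skip 1
E [α=-∞,β=5]: v=1
B [α=-∞,β=+∞]: v=1
G [α=1,β=+∞]: v=6
H [α=1,β=6]: v=5
F [α=1,β=+∞]: v=-2
J [α=1,β=+∞]: v=9
K [α=1,β=9]: v=8
I [α=1,β=+∞]: v=8
Root [α=-∞,β=+∞]: v=8
Leaves evaluated: 21 of 22.

21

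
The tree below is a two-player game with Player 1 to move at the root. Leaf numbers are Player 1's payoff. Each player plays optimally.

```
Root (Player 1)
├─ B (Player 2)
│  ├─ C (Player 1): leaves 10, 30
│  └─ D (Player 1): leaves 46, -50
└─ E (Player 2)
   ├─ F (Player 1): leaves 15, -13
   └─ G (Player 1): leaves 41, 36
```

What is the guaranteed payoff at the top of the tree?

C (Player 1): max(10, 30) = 30
D (Player 1): max(46, -50) = 46
B (Player 2): min(30, 46) = 30
F (Player 1): max(15, -13) = 15
G (Player 1): max(41, 36) = 41
E (Player 2): min(15, 41) = 15
Root (Player 1): max(30, 15) = 30

30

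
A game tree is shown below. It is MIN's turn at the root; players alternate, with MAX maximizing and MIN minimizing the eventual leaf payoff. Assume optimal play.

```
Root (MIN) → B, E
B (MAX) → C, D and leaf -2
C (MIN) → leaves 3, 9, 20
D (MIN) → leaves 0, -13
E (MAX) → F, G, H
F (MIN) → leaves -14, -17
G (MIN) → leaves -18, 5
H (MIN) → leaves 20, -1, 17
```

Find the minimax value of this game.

-1

C (MIN): min(3, 9, 20) = 3
D (MIN): min(0, -13) = -13
B (MAX): max(3, -13, -2) = 3
F (MIN): min(-14, -17) = -17
G (MIN): min(-18, 5) = -18
H (MIN): min(20, -1, 17) = -1
E (MAX): max(-17, -18, -1) = -1
Root (MIN): min(3, -1) = -1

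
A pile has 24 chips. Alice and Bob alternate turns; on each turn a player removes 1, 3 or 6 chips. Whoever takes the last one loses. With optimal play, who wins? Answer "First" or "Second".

First

Compute winning (W) and losing (L) positions by backward induction:
i:   0  1  2  3  4  5  6  7  8  9 10 11 12 13 14 15 16 17 18 19 20 21 22 23 24
     W  L  W  L  W  L  W  W  W  W  L  W  L  W  L  W  W  W  W  L  W  L  W  L  W
Position 24 is W, so the first player wins.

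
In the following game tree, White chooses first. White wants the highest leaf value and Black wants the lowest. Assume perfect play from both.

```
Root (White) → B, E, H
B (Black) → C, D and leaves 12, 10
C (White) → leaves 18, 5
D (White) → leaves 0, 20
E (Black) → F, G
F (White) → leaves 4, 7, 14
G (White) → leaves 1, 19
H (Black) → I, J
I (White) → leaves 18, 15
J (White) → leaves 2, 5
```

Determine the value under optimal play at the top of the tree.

C (White): max(18, 5) = 18
D (White): max(0, 20) = 20
B (Black): min(18, 20, 12, 10) = 10
F (White): max(4, 7, 14) = 14
G (White): max(1, 19) = 19
E (Black): min(14, 19) = 14
I (White): max(18, 15) = 18
J (White): max(2, 5) = 5
H (Black): min(18, 5) = 5
Root (White): max(10, 14, 5) = 14

14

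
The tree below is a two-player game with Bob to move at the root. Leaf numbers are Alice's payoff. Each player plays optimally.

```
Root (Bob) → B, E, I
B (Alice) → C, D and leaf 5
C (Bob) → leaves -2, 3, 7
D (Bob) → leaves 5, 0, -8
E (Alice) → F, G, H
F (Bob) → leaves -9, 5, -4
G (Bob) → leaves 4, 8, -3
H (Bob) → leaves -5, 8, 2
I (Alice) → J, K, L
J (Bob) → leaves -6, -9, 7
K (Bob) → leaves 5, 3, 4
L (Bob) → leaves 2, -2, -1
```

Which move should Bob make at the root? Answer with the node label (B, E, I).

E

C (Bob): min(-2, 3, 7) = -2
D (Bob): min(5, 0, -8) = -8
B (Alice): max(-2, -8, 5) = 5
F (Bob): min(-9, 5, -4) = -9
G (Bob): min(4, 8, -3) = -3
H (Bob): min(-5, 8, 2) = -5
E (Alice): max(-9, -3, -5) = -3
J (Bob): min(-6, -9, 7) = -9
K (Bob): min(5, 3, 4) = 3
L (Bob): min(2, -2, -1) = -2
I (Alice): max(-9, 3, -2) = 3
Root (Bob): min(5, -3, 3) = -3
Bob picks the child with the lowest value: E (value -3).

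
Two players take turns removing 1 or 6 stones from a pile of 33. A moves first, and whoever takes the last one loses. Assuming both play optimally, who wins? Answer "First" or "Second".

Second

Compute winning (W) and losing (L) positions by backward induction:
i:   0  1  2  3  4  5  6  7  8  9 10 11 12 13 14 15 16 17 18 19 20 21 22 23 24 25 26 27 28 29 30 31 32 33
     W  L  W  L  W  L  W  W  L  W  L  W  L  W  W  L  W  L  W  L  W  W  L  W  L  W  L  W  W  L  W  L  W  L
Position 33 is L, so the second player wins.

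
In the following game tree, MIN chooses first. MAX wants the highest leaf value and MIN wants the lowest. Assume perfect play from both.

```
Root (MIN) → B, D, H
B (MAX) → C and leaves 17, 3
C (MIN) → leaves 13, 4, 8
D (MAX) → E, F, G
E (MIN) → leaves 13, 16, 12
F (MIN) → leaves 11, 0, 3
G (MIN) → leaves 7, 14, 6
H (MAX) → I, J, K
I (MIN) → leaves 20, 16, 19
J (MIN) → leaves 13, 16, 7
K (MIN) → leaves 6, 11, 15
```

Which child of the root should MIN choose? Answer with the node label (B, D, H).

C (MIN): min(13, 4, 8) = 4
B (MAX): max(4, 17, 3) = 17
E (MIN): min(13, 16, 12) = 12
F (MIN): min(11, 0, 3) = 0
G (MIN): min(7, 14, 6) = 6
D (MAX): max(12, 0, 6) = 12
I (MIN): min(20, 16, 19) = 16
J (MIN): min(13, 16, 7) = 7
K (MIN): min(6, 11, 15) = 6
H (MAX): max(16, 7, 6) = 16
Root (MIN): min(17, 12, 16) = 12
MIN picks the child with the lowest value: D (value 12).

D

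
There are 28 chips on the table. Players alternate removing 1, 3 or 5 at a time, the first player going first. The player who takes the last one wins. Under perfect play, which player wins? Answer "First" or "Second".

Positions where the player to move wins (W) vs loses (L):
i:   0  1  2  3  4  5  6  7  8  9 10 11 12 13 14 15 16 17 18 19 20 21 22 23 24 25 26 27 28
     L  W  L  W  L  W  L  W  L  W  L  W  L  W  L  W  L  W  L  W  L  W  L  W  L  W  L  W  L
Position 28 is L, so the second player wins.

Second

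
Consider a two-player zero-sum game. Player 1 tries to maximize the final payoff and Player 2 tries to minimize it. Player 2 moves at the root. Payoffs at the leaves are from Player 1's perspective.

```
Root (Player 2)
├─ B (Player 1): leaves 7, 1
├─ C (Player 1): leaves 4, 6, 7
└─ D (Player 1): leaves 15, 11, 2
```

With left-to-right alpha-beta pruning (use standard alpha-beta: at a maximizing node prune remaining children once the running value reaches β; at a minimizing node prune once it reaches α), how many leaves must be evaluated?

B [α=-∞,β=+∞]: v=7
C [α=-∞,β=7]: v=7
D [α=-∞,β=7]: v=15 after child 1 ≥ β → β-cutoff, skip 2
Root [α=-∞,β=+∞]: v=7
Leaves evaluated: 6 of 8.

6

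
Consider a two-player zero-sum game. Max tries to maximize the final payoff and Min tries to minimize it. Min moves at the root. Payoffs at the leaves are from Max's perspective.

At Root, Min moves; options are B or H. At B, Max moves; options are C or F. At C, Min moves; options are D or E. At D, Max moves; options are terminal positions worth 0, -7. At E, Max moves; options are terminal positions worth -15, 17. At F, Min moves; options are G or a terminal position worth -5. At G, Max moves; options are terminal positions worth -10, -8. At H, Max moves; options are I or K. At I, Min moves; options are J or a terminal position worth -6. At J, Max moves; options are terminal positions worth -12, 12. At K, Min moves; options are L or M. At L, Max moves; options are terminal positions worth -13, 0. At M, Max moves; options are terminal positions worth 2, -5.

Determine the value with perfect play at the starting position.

D (Max): max(0, -7) = 0
E (Max): max(-15, 17) = 17
C (Min): min(0, 17) = 0
G (Max): max(-10, -8) = -8
F (Min): min(-8, -5) = -8
B (Max): max(0, -8) = 0
J (Max): max(-12, 12) = 12
I (Min): min(12, -6) = -6
L (Max): max(-13, 0) = 0
M (Max): max(2, -5) = 2
K (Min): min(0, 2) = 0
H (Max): max(-6, 0) = 0
Root (Min): min(0, 0) = 0

0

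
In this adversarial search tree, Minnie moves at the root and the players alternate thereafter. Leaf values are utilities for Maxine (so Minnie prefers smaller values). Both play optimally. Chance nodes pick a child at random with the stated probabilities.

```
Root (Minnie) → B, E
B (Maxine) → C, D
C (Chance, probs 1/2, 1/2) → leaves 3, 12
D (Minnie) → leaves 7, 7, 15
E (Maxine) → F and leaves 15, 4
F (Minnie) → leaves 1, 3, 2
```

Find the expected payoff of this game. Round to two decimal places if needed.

7.5

C (Chance): 1/2·3 + 1/2·12 = 7.5
D (Minnie): min(7, 7, 15) = 7
B (Maxine): max(7.5, 7) = 7.5
F (Minnie): min(1, 3, 2) = 1
E (Maxine): max(1, 15, 4) = 15
Root (Minnie): min(7.5, 15) = 7.5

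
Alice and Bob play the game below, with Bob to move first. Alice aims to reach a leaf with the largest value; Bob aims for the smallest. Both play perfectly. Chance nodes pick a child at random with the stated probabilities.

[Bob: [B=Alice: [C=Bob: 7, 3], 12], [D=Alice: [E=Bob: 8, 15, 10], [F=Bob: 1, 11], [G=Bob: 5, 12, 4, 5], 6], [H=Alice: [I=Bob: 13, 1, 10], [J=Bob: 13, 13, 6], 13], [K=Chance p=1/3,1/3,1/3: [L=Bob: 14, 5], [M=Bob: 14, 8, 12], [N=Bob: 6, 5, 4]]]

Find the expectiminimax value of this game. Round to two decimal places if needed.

5.67

C (Bob): min(7, 3) = 3
B (Alice): max(3, 12) = 12
E (Bob): min(8, 15, 10) = 8
F (Bob): min(1, 11) = 1
G (Bob): min(5, 12, 4, 5) = 4
D (Alice): max(8, 1, 4, 6) = 8
I (Bob): min(13, 1, 10) = 1
J (Bob): min(13, 13, 6) = 6
H (Alice): max(1, 6, 13) = 13
L (Bob): min(14, 5) = 5
M (Bob): min(14, 8, 12) = 8
N (Bob): min(6, 5, 4) = 4
K (Chance): 1/3·5 + 1/3·8 + 1/3·4 = 5.67
Root (Bob): min(12, 8, 13, 5.67) = 5.67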